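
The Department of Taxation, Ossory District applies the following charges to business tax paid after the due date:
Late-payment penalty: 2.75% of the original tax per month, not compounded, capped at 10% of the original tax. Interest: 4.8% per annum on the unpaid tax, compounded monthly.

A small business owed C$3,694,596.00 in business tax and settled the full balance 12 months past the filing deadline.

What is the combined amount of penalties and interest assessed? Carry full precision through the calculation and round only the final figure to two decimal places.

Penalty (uncapped): 12 × 2.75% × C$3,694,596.00 = C$1,219,216.68; cap = 10% × C$3,694,596.00 = C$369,459.60 → penalty = C$369,459.60
Interest (4.8%/yr ÷ 12 = 0.4%/month): C$3,694,596.00 × ((1 + 0.004)^12 − 1) = C$181,294.5925…
Penalties + interest = C$369,459.6000 + C$181,294.5925… = C$550,754.19

C$550,754.19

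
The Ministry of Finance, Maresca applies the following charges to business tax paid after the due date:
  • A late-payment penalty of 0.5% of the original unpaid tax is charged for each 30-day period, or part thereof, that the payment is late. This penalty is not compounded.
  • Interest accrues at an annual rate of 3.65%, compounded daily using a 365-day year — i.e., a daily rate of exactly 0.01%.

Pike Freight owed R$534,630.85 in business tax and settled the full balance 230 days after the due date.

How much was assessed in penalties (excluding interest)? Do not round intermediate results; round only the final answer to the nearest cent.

R$21,385.23

Penalty periods: ⌈230/30⌉ = 8; penalty = 8 × 0.5% × R$534,630.85 = R$21,385.23…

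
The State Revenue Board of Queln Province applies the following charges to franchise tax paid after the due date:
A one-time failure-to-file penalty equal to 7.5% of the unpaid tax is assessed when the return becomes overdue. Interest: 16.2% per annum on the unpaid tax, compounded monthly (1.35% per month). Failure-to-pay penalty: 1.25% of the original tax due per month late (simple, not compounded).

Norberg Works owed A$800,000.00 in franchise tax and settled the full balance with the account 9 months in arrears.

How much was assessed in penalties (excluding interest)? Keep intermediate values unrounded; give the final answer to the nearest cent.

Failure-to-file penalty: 7.5% × A$800,000.00 = A$60,000.00
Failure-to-pay penalty: 9 × 1.25% × A$800,000.00 = A$90,000.00
Total penalty = A$60,000.00 + A$90,000.00 = A$150,000.00

A$150,000.00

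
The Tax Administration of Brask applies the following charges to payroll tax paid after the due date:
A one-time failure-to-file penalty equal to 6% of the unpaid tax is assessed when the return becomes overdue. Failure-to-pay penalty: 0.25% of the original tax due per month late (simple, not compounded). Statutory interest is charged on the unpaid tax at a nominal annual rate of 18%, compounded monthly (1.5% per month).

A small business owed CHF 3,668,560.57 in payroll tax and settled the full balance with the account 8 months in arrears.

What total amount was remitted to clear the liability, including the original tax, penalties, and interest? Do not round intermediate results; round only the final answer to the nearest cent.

CHF 4,426,091.13

Failure-to-file penalty: 6% × CHF 3,668,560.57 = CHF 220,113.63…
Failure-to-pay penalty: 8 × 0.25% × CHF 3,668,560.57 = CHF 73,371.21…
Interest: CHF 3,668,560.57 × ((1 + 0.015)^8 − 1) = CHF 3,668,560.57 × 0.1264926… = CHF 464,045.7156…
Total = CHF 3,668,560.57 + CHF 293,484.8456 + CHF 464,045.7156… = CHF 4,426,091.13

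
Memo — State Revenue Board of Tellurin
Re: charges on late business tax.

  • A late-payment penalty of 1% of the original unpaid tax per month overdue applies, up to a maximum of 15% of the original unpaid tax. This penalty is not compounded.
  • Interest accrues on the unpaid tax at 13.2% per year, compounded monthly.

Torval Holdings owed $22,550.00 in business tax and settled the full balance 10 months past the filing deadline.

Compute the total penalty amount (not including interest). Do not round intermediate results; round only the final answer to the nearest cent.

Penalty: 10 × 1% × $22,550.00 = $2,255.00 (below the 15% cap of $3,382.50)

$2,255.00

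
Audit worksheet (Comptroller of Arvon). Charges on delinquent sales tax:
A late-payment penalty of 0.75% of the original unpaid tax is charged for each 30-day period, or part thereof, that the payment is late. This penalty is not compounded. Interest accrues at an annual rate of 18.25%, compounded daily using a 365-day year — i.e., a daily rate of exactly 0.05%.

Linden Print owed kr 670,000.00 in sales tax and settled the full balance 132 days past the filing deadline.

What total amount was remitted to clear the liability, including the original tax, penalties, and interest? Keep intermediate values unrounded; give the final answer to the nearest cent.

kr 740,825.10

Penalty periods: ⌈132/30⌉ = 5; penalty = 5 × 0.75% × kr 670,000.00 = kr 25,125.00
Interest: kr 670,000.00 × ((1 + 0.0005)^132 − 1) = kr 670,000.00 × 0.06820910… = kr 45,700.0953…
Total = kr 670,000.00 + kr 25,125.0000 + kr 45,700.0953… = kr 740,825.10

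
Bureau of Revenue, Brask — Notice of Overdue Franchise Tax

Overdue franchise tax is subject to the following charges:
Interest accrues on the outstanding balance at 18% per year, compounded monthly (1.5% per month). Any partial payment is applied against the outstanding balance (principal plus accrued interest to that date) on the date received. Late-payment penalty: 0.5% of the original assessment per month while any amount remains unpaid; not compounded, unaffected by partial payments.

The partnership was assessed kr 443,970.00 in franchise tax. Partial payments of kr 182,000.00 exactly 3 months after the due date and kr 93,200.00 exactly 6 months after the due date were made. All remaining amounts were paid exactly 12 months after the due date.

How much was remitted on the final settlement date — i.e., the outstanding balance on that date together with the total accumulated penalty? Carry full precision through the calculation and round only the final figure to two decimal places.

Balance at month 3: kr 443,970.0000 × (1 + 0.015)^3 = kr 464,249.8281…
After kr 182,000.00 payment: kr 464,249.8281… − kr 182,000.00 = kr 282,249.8281…
Balance at month 6: kr 282,249.8281… × (1 + 0.015)^3 = kr 295,142.5416…
After kr 93,200.00 payment: kr 295,142.5416… − kr 93,200.00 = kr 201,942.5416…
Balance at month 12: kr 201,942.5416… × (1 + 0.015)^6 = kr 220,812.7119…
Penalty: 12 × 0.5% × kr 443,970.00 = kr 26,638.20
Final settlement = outstanding balance + penalty = kr 220,812.7119… + kr 26,638.20 = kr 247,450.91

kr 247,450.91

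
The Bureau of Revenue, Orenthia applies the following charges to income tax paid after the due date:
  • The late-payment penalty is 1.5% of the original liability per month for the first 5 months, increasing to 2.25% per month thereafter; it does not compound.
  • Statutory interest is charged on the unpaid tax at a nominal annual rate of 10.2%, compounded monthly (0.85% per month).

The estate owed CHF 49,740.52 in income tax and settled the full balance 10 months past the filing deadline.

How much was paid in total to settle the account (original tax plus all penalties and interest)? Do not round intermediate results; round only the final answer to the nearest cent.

Penalty, months 1–5: 5 × 1.5% × CHF 49,740.52 = CHF 3,730.54…
Penalty, months 6–10: 5 × 2.25% × CHF 49,740.52 = CHF 5,595.81…
Interest: CHF 49,740.52 × ((1 + 0.0085)^10 − 1) = CHF 49,740.52 × 0.0883261… = CHF 4,393.3838…
Total = CHF 49,740.52 + CHF 9,326.3475 + CHF 4,393.3838… = CHF 63,460.25

CHF 63,460.25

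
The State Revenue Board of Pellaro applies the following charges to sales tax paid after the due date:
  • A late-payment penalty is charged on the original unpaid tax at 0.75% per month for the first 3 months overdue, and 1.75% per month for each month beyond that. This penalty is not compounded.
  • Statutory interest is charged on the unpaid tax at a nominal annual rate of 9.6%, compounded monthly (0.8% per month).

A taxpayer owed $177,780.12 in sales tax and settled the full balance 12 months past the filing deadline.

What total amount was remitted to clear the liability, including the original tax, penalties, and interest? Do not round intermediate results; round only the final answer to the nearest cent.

$227,618.77

Penalty, months 1–3: 3 × 0.75% × $177,780.12 = $4,000.05…
Penalty, months 4–12: 9 × 1.75% × $177,780.12 = $28,000.37…
Interest: $177,780.12 × ((1 + 0.008)^12 − 1) = $177,780.12 × 0.1003387… = $17,838.2250…
Total = $177,780.12 + $32,000.4216 + $17,838.2250… = $227,618.77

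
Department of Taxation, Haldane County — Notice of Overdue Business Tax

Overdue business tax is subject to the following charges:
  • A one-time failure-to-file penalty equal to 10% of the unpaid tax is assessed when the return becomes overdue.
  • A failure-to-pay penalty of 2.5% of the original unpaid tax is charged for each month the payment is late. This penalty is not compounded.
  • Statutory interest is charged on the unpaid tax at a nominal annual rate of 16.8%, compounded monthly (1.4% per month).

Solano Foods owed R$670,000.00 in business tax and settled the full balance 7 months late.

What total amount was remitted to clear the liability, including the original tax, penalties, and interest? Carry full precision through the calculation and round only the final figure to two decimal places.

R$922,732.98

Failure-to-file penalty: 10% × R$670,000.00 = R$67,000.00
Failure-to-pay penalty: 7 × 2.5% × R$670,000.00 = R$117,250.00
Interest: R$670,000.00 × ((1 + 0.014)^7 − 1) = R$670,000.00 × 0.1022134… = R$68,482.9753…
Total = R$670,000.00 + R$184,250.0000 + R$68,482.9753… = R$922,732.98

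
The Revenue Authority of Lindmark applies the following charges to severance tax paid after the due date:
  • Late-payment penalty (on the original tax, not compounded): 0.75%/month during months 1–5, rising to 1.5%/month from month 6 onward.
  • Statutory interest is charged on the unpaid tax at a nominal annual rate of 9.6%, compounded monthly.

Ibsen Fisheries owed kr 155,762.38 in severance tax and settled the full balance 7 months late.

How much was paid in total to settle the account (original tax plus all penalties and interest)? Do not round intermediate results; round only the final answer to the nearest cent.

kr 175,211.19

Penalty, months 1–5: 5 × 0.75% × kr 155,762.38 = kr 5,841.09…
Penalty, months 6–7: 2 × 1.5% × kr 155,762.38 = kr 4,672.87…
Interest (9.6%/yr ÷ 12 = 0.8%/month): kr 155,762.38 × ((1 + 0.008)^7 − 1) = kr 8,934.8516…
Total = kr 155,762.38 + kr 10,513.9607… + kr 8,934.8516… = kr 175,211.19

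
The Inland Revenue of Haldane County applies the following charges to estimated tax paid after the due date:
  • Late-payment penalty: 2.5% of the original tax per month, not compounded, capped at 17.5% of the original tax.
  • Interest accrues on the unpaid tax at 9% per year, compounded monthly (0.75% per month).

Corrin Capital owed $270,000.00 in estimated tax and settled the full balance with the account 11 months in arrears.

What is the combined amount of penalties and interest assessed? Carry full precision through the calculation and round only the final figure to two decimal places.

Penalty (uncapped): 11 × 2.5% × $270,000.00 = $74,250.00; cap = 17.5% × $270,000.00 = $47,250.00 → penalty = $47,250.00
Interest: $270,000.00 × ((1 + 0.0075)^11 − 1) = $270,000.00 × 0.0856644… = $23,129.3919…
Penalties + interest = $47,250.0000 + $23,129.3919… = $70,379.39

$70,379.39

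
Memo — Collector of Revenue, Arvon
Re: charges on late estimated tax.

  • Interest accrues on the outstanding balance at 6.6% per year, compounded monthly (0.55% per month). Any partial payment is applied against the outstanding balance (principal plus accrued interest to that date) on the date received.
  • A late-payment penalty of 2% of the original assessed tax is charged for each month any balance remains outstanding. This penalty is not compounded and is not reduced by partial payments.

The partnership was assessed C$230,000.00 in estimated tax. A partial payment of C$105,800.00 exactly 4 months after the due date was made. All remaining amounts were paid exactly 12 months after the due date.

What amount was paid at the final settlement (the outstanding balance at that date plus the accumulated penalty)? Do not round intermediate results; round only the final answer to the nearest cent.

C$190,301.91

Balance at month 4: C$230,000.0000 × (1 + 0.0055)^4 = C$235,101.8983…
After C$105,800.00 payment: C$235,101.8983… − C$105,800.00 = C$129,301.8983…
Balance at month 12: C$129,301.8983… × (1 + 0.0055)^8 = C$135,101.9135…
Penalty: 12 × 2% × C$230,000.00 = C$55,200.00
Final settlement = outstanding balance + penalty = C$135,101.9135… + C$55,200.00 = C$190,301.91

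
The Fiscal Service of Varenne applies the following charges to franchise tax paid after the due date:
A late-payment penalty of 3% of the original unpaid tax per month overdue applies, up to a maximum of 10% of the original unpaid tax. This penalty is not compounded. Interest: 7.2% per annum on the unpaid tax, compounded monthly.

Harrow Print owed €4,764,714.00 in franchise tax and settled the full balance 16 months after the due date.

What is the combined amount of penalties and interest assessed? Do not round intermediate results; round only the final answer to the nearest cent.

€955,055.25

Penalty (uncapped): 16 × 3% × €4,764,714.00 = €2,287,062.72; cap = 10% × €4,764,714.00 = €476,471.40 → penalty = €476,471.40
Interest (7.2%/yr ÷ 12 = 0.6%/month): €4,764,714.00 × ((1 + 0.006)^16 − 1) = €478,583.8505…
Penalties + interest = €476,471.4000 + €478,583.8505… = €955,055.25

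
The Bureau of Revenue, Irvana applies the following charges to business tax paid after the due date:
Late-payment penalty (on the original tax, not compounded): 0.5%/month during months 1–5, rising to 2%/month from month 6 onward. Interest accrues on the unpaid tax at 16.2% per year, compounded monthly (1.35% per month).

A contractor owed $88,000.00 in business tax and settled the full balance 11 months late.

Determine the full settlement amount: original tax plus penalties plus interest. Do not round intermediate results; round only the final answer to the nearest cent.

$114,746.80

Penalty, months 1–5: 5 × 0.5% × $88,000.00 = $2,200.00
Penalty, months 6–11: 6 × 2% × $88,000.00 = $10,560.00
Interest: $88,000.00 × ((1 + 0.0135)^11 − 1) = $88,000.00 × 0.1589409… = $13,986.7977…
Total = $88,000.00 + $12,760.0000 + $13,986.7977… = $114,746.80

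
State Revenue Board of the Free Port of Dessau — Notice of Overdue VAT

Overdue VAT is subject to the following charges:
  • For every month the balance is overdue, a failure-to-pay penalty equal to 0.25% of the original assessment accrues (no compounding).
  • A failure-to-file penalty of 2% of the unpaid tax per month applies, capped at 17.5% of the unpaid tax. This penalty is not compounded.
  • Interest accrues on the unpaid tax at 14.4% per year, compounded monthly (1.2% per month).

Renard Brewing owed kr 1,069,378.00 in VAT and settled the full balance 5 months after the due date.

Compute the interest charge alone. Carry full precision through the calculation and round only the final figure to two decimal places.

kr 65,721.17

Interest: kr 1,069,378.00 × ((1 + 0.012)^5 − 1) = kr 1,069,378.00 × 0.0614574… = kr 65,721.1743…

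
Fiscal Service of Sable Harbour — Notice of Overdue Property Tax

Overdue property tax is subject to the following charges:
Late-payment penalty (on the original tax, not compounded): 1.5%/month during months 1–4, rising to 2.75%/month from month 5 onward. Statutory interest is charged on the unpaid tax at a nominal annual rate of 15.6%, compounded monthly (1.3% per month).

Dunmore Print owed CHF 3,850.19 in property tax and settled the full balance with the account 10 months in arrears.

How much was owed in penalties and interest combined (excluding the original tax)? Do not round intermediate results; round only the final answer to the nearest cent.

Penalty, months 1–4: 4 × 1.5% × CHF 3,850.19 = CHF 231.01…
Penalty, months 5–10: 6 × 2.75% × CHF 3,850.19 = CHF 635.28…
Interest: CHF 3,850.19 × ((1 + 0.013)^10 − 1) = CHF 3,850.19 × 0.1378747… = CHF 530.8439…
Penalties + interest = CHF 866.2928… + CHF 530.8439… = CHF 1,397.14

CHF 1,397.14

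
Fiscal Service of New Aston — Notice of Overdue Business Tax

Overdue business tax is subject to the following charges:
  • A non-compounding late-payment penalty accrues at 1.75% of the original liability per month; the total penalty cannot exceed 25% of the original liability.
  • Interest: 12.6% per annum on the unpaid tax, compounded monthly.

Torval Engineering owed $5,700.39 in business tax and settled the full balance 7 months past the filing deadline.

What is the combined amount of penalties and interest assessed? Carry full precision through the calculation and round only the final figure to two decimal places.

Penalty: 7 × 1.75% × $5,700.39 = $698.30… (below the 25% cap of $1,425.10…)
Interest (12.6%/yr ÷ 12 = 1.05%/month): $5,700.39 × ((1 + 0.0105)^7 − 1) = $432.4099…
Penalties + interest = $698.2978… + $432.4099… = $1,130.71

$1,130.71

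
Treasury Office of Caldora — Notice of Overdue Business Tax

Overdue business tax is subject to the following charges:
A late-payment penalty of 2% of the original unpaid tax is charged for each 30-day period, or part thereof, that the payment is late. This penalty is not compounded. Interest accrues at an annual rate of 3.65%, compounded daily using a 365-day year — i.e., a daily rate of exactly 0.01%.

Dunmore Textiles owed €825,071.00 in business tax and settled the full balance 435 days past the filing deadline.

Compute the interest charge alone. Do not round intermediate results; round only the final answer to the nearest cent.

€36,680.78

Interest: €825,071.00 × ((1 + 0.0001)^435 − 1) = €825,071.00 × 0.04445772… = €36,680.7778…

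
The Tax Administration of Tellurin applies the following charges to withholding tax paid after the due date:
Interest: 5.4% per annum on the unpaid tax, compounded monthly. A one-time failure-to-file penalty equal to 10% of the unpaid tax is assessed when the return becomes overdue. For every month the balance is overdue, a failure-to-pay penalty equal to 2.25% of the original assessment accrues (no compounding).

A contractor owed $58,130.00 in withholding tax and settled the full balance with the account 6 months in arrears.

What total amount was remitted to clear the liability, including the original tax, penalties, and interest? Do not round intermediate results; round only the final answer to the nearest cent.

Failure-to-file penalty: 10% × $58,130.00 = $5,813.00
Failure-to-pay penalty: 6 × 2.25% × $58,130.00 = $7,847.55
Interest (5.4%/yr ÷ 12 = 0.45%/month): $58,130.00 × ((1 + 0.0045)^6 − 1) = $1,587.2733…
Total = $58,130.00 + $13,660.5500 + $1,587.2733… = $73,377.82

$73,377.82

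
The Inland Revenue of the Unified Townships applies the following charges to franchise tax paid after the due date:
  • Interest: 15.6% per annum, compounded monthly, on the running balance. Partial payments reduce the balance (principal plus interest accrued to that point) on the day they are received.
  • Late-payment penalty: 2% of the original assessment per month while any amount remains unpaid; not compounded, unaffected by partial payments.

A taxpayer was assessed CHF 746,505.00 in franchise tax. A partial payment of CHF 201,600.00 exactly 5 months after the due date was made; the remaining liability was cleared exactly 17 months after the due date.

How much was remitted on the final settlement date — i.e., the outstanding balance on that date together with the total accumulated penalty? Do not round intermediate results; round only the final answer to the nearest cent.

CHF 948,221.13

Monthly rate = 15.6% ÷ 12 = 1.3%
Balance at month 5: CHF 746,505.0000 × (1 + 0.013)^5 = CHF 796,305.9260…
After CHF 201,600.00 payment: CHF 796,305.9260… − CHF 201,600.00 = CHF 594,705.9260…
Balance at month 17: CHF 594,705.9260… × (1 + 0.013)^12 = CHF 694,409.4309…
Penalty: 17 × 2% × CHF 746,505.00 = CHF 253,811.70
Final settlement = outstanding balance + penalty = CHF 694,409.4309… + CHF 253,811.70 = CHF 948,221.13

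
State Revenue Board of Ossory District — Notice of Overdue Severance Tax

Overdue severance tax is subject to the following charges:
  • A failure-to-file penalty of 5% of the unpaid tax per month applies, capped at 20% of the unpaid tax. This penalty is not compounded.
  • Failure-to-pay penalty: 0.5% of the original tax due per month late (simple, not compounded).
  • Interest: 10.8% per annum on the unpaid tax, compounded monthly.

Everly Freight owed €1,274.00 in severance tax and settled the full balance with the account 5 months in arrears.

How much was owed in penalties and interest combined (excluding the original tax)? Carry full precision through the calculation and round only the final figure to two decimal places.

Failure-to-file: 5 × 5% × €1,274.00 = €318.50, capped at 20% × €1,274.00 = €254.80
Failure-to-pay penalty = 0.5% × €1,274.00 × 5 mo = €31.85
Interest (10.8%/yr ÷ 12 = 0.9%/month): €1,274.00 × ((1 + 0.009)^5 − 1) = €58.3713…
Penalties + interest = €286.6500 + €58.3713… = €345.02

€345.02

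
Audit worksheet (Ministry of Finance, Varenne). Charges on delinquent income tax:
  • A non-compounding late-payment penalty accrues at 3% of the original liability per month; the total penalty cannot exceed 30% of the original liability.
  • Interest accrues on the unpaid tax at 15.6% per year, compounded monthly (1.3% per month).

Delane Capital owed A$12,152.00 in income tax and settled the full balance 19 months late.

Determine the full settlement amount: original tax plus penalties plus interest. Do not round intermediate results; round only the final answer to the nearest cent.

Penalty (uncapped): 19 × 3% × A$12,152.00 = A$6,926.64; cap = 30% × A$12,152.00 = A$3,645.60 → penalty = A$3,645.60
Interest: A$12,152.00 × ((1 + 0.013)^19 − 1) = A$12,152.00 × 0.2781430… = A$3,379.9943…
Total = A$12,152.00 + A$3,645.6000 + A$3,379.9943… = A$19,177.59

A$19,177.59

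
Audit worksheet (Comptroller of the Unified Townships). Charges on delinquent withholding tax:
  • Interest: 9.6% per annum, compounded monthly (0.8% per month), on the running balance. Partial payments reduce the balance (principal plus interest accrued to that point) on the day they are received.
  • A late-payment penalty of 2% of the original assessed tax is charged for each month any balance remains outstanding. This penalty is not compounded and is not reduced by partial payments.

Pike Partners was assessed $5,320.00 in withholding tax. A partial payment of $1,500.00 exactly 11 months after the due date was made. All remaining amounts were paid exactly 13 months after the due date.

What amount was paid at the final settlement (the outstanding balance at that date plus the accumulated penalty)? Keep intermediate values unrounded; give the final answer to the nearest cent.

$5,759.74

Balance at month 11: $5,320.0000 × (1 + 0.008)^11 = $5,807.3431…
After $1,500.00 payment: $5,807.3431… − $1,500.00 = $4,307.3431…
Balance at month 13: $4,307.3431… × (1 + 0.008)^2 = $4,376.5363…
Penalty: 13 × 2% × $5,320.00 = $1,383.20
Final settlement = outstanding balance + penalty = $4,376.5363… + $1,383.20 = $5,759.74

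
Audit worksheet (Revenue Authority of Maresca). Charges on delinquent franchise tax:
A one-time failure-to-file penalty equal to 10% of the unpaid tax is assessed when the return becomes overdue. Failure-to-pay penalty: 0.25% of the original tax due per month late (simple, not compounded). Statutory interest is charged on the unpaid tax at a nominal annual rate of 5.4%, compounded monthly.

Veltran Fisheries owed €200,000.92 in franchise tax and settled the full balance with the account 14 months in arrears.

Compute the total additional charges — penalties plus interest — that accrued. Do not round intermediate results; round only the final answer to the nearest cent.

€39,975.45

Failure-to-file penalty: 10% × €200,000.92 = €20,000.09…
Failure-to-pay penalty = 0.25% × €200,000.92 × 14 mo = €7,000.03…
Interest (5.4%/yr ÷ 12 = 0.45%/month): €200,000.92 × ((1 + 0.0045)^14 − 1) = €12,975.3264…
Penalties + interest = €27,000.1242 + €12,975.3264… = €39,975.45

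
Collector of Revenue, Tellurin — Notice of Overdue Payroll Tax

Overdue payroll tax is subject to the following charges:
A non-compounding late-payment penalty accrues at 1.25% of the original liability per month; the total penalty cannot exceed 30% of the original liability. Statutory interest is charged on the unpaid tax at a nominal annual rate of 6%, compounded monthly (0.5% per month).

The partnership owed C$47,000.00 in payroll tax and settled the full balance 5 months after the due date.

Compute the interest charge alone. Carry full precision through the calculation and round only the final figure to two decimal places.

C$1,186.81

Interest: C$47,000.00 × ((1 + 0.005)^5 − 1) = C$47,000.00 × 0.0252513… = C$1,186.8089…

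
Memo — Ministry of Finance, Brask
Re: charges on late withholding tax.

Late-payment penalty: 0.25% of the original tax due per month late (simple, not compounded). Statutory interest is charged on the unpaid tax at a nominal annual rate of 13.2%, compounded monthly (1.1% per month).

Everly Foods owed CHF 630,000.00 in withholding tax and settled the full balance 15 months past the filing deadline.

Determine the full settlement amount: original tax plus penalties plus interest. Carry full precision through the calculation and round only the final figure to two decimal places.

CHF 765,973.58

Late-payment penalty = 0.25% × CHF 630,000.00 × 15 mo = CHF 23,625.00
Interest: CHF 630,000.00 × ((1 + 0.011)^15 − 1) = CHF 630,000.00 × 0.1783311… = CHF 112,348.5820…
Total = CHF 630,000.00 + CHF 23,625.0000 + CHF 112,348.5820… = CHF 765,973.58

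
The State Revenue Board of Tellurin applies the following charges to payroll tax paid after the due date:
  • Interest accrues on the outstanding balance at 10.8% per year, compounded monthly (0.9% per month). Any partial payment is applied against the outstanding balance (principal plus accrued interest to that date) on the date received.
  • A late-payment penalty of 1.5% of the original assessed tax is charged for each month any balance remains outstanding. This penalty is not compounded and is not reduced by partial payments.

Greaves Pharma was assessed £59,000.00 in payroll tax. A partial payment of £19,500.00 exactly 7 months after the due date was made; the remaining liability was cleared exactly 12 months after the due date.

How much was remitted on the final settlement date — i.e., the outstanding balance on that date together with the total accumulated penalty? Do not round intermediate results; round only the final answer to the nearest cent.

Balance at month 7: £59,000.0000 × (1 + 0.009)^7 = £62,818.8780…
After £19,500.00 payment: £62,818.8780… − £19,500.00 = £43,318.8780…
Balance at month 12: £43,318.8780… × (1 + 0.009)^5 = £45,303.6330…
Penalty: 12 × 1.5% × £59,000.00 = £10,620.00
Final settlement = outstanding balance + penalty = £45,303.6330… + £10,620.00 = £55,923.63

£55,923.63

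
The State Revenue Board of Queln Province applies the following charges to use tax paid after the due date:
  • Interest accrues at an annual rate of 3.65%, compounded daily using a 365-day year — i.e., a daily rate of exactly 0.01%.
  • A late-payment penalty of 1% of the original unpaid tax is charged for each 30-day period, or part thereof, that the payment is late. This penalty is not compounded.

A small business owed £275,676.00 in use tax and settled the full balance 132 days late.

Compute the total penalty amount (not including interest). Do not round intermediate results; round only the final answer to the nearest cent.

Penalty periods: ⌈132/30⌉ = 5; penalty = 5 × 1% × £275,676.00 = £13,783.80

£13,783.80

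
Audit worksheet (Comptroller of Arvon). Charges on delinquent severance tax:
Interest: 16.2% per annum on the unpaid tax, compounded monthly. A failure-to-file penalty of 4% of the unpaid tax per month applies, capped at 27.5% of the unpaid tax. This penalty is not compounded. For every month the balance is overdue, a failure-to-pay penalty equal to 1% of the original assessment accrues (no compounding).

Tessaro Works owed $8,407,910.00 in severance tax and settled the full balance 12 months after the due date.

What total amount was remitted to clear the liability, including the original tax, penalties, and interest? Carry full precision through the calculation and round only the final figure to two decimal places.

$13,196,942.74

Failure-to-file: 12 × 4% × $8,407,910.00 = $4,035,796.80, capped at 27.5% × $8,407,910.00 = $2,312,175.25
Failure-to-pay penalty = 1% × $8,407,910.00 × 12 mo = $1,008,949.20
Interest (16.2%/yr ÷ 12 = 1.35%/month): $8,407,910.00 × ((1 + 0.0135)^12 − 1) = $1,467,908.2918…
Total = $8,407,910.00 + $3,321,124.4500 + $1,467,908.2918… = $13,196,942.74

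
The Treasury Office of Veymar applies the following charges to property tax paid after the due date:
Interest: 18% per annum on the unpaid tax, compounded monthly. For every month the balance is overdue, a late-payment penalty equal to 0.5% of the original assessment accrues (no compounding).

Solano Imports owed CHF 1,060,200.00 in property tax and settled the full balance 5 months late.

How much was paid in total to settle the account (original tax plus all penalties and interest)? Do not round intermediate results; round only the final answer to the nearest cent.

Late-payment penalty = 0.5% × CHF 1,060,200.00 × 5 mo = CHF 26,505.00
Interest (18%/yr ÷ 12 = 1.5%/month): CHF 1,060,200.00 × ((1 + 0.015)^5 − 1) = CHF 81,936.5009…
Total = CHF 1,060,200.00 + CHF 26,505.0000 + CHF 81,936.5009… = CHF 1,168,641.50

CHF 1,168,641.50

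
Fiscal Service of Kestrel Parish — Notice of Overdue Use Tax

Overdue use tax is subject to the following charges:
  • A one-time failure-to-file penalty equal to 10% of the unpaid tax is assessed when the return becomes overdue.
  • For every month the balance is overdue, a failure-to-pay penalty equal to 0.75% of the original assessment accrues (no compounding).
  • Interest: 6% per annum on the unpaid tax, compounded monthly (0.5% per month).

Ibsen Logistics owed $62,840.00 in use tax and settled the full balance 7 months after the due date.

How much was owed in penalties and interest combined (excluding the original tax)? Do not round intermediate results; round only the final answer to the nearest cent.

Failure-to-file penalty: 10% × $62,840.00 = $6,284.00
Failure-to-pay penalty: 7 × 0.75% × $62,840.00 = $3,299.10
Interest: $62,840.00 × ((1 + 0.005)^7 − 1) = $62,840.00 × 0.0355294… = $2,232.6673…
Penalties + interest = $9,583.1000 + $2,232.6673… = $11,815.77

$11,815.77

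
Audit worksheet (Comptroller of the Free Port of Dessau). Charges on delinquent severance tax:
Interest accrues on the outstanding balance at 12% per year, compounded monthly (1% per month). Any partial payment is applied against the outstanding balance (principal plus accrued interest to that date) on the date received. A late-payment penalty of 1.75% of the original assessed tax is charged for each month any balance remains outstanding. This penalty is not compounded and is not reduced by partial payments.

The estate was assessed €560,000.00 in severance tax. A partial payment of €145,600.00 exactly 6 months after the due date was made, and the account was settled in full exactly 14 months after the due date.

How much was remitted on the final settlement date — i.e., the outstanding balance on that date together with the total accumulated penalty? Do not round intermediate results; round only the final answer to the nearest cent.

€623,241.62

Balance at month 6: €560,000.0000 × (1 + 0.01)^6 = €594,451.2843…
After €145,600.00 payment: €594,451.2843… − €145,600.00 = €448,851.2843…
Balance at month 14: €448,851.2843… × (1 + 0.01)^8 = €486,041.6231…
Penalty: 14 × 1.75% × €560,000.00 = €137,200.00
Final settlement = outstanding balance + penalty = €486,041.6231… + €137,200.00 = €623,241.62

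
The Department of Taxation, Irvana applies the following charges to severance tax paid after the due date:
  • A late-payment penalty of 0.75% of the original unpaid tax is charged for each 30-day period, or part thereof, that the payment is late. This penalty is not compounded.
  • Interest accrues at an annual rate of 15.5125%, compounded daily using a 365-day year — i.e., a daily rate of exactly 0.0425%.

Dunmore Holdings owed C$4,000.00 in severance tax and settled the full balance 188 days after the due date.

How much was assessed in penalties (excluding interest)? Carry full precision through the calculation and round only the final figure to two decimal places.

C$210.00

Penalty periods: ⌈188/30⌉ = 7; penalty = 7 × 0.75% × C$4,000.00 = C$210.00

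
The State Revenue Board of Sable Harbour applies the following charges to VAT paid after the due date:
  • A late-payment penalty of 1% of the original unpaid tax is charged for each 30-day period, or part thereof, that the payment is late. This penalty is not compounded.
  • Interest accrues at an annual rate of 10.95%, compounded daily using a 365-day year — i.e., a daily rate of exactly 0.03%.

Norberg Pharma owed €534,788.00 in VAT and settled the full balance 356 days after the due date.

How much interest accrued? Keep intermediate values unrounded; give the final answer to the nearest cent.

Interest: €534,788.00 × ((1 + 0.0003)^356 − 1) = €534,788.00 × 0.11269387… = €60,267.3283…

€60,267.33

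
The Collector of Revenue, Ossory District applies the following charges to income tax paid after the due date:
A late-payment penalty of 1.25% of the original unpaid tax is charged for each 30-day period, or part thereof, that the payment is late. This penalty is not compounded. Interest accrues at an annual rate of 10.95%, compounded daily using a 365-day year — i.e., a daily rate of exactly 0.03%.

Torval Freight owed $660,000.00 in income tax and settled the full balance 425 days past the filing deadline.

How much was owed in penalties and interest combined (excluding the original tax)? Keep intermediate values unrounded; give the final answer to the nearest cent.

Penalty periods: ⌈425/30⌉ = 15; penalty = 15 × 1.25% × $660,000.00 = $123,750.00
Interest: $660,000.00 × ((1 + 0.0003)^425 − 1) = $660,000.00 × 0.13596315… = $89,735.6771…
Penalties + interest = $123,750.0000 + $89,735.6771… = $213,485.68

$213,485.68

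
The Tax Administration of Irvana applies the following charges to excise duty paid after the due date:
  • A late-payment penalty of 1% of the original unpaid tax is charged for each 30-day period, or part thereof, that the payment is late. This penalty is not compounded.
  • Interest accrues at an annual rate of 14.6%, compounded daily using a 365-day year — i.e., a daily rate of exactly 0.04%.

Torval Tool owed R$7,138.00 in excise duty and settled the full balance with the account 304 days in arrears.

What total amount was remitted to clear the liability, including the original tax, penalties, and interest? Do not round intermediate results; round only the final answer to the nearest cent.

R$8,845.94

Penalty periods: ⌈304/30⌉ = 11; penalty = 11 × 1% × R$7,138.00 = R$785.18
Interest: R$7,138.00 × ((1 + 0.0004)^304 − 1) = R$7,138.00 × 0.12927483… = R$922.7638…
Total = R$7,138.00 + R$785.1800 + R$922.7638… = R$8,845.94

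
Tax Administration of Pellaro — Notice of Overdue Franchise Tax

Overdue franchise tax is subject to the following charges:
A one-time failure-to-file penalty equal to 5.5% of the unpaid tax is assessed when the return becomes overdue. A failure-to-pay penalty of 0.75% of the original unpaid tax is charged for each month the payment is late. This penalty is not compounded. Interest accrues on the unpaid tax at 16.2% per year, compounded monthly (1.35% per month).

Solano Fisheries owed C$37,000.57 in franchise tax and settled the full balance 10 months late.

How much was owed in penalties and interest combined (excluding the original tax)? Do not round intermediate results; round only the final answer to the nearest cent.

Failure-to-file penalty: 5.5% × C$37,000.57 = C$2,035.03…
Failure-to-pay penalty = 0.75% × C$37,000.57 × 10 mo = C$2,775.04…
Interest: C$37,000.57 × ((1 + 0.0135)^10 − 1) = C$37,000.57 × 0.1435036… = C$5,309.7144…
Penalties + interest = C$4,810.0741 + C$5,309.7144… = C$10,119.79

C$10,119.79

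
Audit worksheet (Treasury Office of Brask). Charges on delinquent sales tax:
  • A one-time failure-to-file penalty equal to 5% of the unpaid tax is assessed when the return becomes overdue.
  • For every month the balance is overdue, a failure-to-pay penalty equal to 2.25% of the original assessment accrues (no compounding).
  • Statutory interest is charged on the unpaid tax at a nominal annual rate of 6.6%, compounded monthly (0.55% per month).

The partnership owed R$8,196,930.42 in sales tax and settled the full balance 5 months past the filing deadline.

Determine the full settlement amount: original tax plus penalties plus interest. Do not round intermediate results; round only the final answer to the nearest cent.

R$9,756,840.45

Failure-to-file penalty: 5% × R$8,196,930.42 = R$409,846.52…
Failure-to-pay penalty: 5 × 2.25% × R$8,196,930.42 = R$922,154.67…
Interest: R$8,196,930.42 × ((1 + 0.0055)^5 − 1) = R$8,196,930.42 × 0.0278042… = R$227,908.8332…
Total = R$8,196,930.42 + R$1,332,001.1933… + R$227,908.8332… = R$9,756,840.45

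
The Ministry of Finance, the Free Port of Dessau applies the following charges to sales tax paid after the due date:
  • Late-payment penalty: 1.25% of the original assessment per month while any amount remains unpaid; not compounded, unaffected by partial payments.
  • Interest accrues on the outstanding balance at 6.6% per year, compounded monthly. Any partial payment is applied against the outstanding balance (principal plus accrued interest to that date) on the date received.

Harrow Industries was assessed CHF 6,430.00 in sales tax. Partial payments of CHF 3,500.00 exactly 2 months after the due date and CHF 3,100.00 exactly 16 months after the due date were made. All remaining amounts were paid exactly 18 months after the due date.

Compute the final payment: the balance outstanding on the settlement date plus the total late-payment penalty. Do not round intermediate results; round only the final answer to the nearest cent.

CHF 1,588.74

Monthly rate = 6.6% ÷ 12 = 0.55%
Balance at month 2: CHF 6,430.0000 × (1 + 0.0055)^2 = CHF 6,500.9245…
After CHF 3,500.00 payment: CHF 6,500.9245… − CHF 3,500.00 = CHF 3,000.9245…
Balance at month 16: CHF 3,000.9245… × (1 + 0.0055)^14 = CHF 3,240.4410…
After CHF 3,100.00 payment: CHF 3,240.4410… − CHF 3,100.00 = CHF 140.4410…
Balance at month 18: CHF 140.4410… × (1 + 0.0055)^2 = CHF 141.9901…
Penalty: 18 × 1.25% × CHF 6,430.00 = CHF 1,446.75
Final settlement = outstanding balance + penalty = CHF 141.9901… + CHF 1,446.75 = CHF 1,588.74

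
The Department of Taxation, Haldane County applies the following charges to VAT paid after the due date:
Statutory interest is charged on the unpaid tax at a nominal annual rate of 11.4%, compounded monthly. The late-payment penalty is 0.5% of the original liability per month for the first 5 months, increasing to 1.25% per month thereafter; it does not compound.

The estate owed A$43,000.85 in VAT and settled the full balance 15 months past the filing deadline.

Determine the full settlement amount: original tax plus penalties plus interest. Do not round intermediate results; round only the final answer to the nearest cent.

Penalty, months 1–5: 5 × 0.5% × A$43,000.85 = A$1,075.02…
Penalty, months 6–15: 10 × 1.25% × A$43,000.85 = A$5,375.11…
Interest (11.4%/yr ÷ 12 = 0.95%/month): A$43,000.85 × ((1 + 0.0095)^15 − 1) = A$6,552.3710…
Total = A$43,000.85 + A$6,450.1275 + A$6,552.3710… = A$56,003.35

A$56,003.35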